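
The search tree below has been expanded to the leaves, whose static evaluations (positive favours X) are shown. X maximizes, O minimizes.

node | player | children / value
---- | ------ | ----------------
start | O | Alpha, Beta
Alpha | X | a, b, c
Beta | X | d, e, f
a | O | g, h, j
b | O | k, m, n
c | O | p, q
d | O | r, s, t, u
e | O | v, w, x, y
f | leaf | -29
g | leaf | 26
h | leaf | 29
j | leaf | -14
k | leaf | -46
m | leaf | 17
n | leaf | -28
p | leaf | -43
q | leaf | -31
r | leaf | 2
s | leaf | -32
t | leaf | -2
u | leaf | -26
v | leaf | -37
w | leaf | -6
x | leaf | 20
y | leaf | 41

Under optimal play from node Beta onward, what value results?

-29

d (O): min(2, -32, -2, -26) = -32
e (O): min(-37, -6, 20, 41) = -37
Beta (X): max(-32, -37, -29) = -29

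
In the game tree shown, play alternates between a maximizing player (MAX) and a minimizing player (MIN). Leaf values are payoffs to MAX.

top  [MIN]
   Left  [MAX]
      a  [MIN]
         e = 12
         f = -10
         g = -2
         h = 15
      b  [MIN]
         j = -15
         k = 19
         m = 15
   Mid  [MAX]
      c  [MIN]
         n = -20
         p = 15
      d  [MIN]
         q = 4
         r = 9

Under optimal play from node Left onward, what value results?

-10

a (MIN): min(12, -10, -2, 15) = -10
b (MIN): min(-15, 19, 15) = -15
Left (MAX): max(-10, -15) = -10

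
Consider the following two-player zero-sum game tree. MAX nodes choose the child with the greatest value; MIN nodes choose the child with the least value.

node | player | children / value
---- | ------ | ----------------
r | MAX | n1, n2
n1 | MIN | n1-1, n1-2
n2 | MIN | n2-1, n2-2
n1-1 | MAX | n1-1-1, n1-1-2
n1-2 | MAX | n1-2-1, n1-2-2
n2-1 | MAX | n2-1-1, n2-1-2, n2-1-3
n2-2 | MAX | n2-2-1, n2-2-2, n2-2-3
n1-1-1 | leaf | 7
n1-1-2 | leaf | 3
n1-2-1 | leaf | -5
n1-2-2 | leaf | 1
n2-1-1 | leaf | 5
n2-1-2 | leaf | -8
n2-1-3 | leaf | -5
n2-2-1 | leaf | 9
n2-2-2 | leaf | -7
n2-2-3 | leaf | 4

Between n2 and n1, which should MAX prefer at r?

n2

n2-1 (MAX): max(5, -8, -5) = 5
n2-2 (MAX): max(9, -7, 4) = 9
n2 (MIN): min(5, 9) = 5
n1-1 (MAX): max(7, 3) = 7
n1-2 (MAX): max(-5, 1) = 1
n1 (MIN): min(7, 1) = 1
MAX prefers the higher value; n2=5, n1=1. n2 is better since 5 > 1.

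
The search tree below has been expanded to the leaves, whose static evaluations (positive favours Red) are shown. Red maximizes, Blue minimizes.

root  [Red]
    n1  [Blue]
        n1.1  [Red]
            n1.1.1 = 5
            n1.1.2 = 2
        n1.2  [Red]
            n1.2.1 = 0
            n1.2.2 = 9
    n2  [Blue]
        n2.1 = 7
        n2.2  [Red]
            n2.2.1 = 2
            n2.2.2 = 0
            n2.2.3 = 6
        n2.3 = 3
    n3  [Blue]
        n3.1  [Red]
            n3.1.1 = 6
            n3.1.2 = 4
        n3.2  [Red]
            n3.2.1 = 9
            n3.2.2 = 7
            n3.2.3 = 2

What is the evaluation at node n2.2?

6

n2.2 (Red): max(2, 0, 6) = 6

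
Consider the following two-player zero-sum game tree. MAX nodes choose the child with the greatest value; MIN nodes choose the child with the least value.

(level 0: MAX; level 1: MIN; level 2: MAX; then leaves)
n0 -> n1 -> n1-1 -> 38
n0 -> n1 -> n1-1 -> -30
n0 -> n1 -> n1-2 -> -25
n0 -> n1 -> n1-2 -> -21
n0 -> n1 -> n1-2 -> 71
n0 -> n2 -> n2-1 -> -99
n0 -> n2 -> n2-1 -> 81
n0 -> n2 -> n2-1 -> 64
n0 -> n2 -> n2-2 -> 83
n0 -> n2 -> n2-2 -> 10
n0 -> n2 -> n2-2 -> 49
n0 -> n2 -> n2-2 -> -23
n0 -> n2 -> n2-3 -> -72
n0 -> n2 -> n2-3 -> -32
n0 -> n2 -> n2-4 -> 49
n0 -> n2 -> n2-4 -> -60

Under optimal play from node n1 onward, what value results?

38

n1-1 (MAX): max(38, -30) = 38
n1-2 (MAX): max(-25, -21, 71) = 71
n1 (MIN): min(38, 71) = 38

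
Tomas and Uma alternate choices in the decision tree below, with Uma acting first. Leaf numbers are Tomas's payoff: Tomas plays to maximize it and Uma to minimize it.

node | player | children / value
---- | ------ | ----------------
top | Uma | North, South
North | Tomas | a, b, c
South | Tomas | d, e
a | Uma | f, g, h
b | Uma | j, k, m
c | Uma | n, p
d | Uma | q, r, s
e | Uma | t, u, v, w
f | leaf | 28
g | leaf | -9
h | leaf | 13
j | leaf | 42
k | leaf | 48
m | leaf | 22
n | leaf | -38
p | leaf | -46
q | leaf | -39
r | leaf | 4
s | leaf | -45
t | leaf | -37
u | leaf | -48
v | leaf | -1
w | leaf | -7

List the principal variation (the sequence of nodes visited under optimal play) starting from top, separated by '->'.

a (Uma): min(28, -9, 13) = -9
b (Uma): min(42, 48, 22) = 22
c (Uma): min(-38, -46) = -46
North (Tomas): max(-9, 22, -46) = 22
d (Uma): min(-39, 4, -45) = -45
e (Uma): min(-37, -48, -1, -7) = -48
South (Tomas): max(-45, -48) = -45
top (Uma): min(22, -45) = -45
At top, Uma picks South (lowest: -45).
At South, Tomas picks d (highest: -45).
At d, Uma picks s (lowest: -45).
Terminal value -45.

top -> South -> d -> s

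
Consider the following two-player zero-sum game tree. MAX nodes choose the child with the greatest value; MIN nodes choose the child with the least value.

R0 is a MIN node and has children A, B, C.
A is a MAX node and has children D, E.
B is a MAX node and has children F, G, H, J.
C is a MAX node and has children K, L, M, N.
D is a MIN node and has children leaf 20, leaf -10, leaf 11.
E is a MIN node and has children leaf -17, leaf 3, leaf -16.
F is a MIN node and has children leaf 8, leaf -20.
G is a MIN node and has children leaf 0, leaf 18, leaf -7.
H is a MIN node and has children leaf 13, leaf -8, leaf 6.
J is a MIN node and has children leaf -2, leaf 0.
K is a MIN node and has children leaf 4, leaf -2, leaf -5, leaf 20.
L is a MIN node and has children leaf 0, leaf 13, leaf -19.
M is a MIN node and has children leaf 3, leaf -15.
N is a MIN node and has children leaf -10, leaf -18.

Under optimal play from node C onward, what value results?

K (MIN): min(4, -2, -5, 20) = -5
L (MIN): min(0, 13, -19) = -19
M (MIN): min(3, -15) = -15
N (MIN): min(-10, -18) = -18
C (MAX): max(-5, -19, -15, -18) = -5

-5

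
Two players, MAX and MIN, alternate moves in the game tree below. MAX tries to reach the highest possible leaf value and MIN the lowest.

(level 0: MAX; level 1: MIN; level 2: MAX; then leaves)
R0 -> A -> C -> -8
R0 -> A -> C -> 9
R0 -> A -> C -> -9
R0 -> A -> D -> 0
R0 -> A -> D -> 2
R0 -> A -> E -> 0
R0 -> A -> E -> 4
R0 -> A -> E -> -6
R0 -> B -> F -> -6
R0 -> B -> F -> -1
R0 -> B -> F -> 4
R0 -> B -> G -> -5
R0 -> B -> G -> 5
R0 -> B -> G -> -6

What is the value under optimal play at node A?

2

C (MAX): max(-8, 9, -9) = 9
D (MAX): max(0, 2) = 2
E (MAX): max(0, 4, -6) = 4
A (MIN): min(9, 2, 4) = 2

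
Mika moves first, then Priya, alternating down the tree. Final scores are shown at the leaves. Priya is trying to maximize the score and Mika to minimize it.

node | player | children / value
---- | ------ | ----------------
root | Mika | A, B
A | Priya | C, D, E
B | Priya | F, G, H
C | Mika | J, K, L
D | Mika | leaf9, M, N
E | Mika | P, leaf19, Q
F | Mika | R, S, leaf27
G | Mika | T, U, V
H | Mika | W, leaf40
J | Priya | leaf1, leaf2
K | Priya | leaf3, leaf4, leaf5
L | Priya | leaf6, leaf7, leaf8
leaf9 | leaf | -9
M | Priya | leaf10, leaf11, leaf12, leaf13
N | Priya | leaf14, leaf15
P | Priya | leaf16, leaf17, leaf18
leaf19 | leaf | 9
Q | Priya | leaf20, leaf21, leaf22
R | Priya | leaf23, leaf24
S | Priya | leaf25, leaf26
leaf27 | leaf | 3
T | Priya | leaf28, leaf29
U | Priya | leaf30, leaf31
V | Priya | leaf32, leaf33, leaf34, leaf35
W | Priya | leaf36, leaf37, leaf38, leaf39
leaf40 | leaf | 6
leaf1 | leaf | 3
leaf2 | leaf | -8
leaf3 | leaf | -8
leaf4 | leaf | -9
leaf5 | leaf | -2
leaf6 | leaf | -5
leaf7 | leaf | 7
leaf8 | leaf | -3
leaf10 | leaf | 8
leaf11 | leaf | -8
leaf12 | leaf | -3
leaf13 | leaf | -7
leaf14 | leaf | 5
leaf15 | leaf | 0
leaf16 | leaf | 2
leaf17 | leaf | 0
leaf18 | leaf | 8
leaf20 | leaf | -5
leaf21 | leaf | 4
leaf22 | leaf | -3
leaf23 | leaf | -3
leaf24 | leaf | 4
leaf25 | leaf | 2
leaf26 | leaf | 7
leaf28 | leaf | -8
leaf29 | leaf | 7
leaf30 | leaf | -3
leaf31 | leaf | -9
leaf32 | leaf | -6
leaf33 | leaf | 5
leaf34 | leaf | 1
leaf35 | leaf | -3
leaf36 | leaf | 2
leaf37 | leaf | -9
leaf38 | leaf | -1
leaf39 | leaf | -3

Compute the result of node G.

-3

T (Priya): max(-8, 7) = 7
U (Priya): max(-3, -9) = -3
V (Priya): max(-6, 5, 1, -3) = 5
G (Mika): min(7, -3, 5) = -3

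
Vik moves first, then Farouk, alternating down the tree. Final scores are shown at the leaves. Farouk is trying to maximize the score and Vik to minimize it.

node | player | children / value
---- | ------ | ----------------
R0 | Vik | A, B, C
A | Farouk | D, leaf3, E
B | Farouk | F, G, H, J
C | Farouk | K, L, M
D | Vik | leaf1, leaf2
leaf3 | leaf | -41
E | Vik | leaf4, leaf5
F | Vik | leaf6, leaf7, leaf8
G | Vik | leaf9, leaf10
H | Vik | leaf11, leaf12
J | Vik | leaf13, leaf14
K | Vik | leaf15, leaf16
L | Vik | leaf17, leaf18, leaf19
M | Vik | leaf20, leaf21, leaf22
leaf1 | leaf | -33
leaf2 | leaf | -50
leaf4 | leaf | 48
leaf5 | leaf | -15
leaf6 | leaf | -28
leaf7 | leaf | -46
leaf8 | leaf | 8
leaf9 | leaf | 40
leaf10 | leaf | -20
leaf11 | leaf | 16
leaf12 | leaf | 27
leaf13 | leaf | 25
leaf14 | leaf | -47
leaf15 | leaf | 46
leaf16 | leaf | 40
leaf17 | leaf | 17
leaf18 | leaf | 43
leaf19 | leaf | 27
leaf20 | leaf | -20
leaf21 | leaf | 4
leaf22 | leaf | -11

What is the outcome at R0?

-15

D (Vik): min(-33, -50) = -50
E (Vik): min(48, -15) = -15
A (Farouk): max(-50, -41, -15) = -15
F (Vik): min(-28, -46, 8) = -46
G (Vik): min(40, -20) = -20
H (Vik): min(16, 27) = 16
J (Vik): min(25, -47) = -47
B (Farouk): max(-46, -20, 16, -47) = 16
K (Vik): min(46, 40) = 40
L (Vik): min(17, 43, 27) = 17
M (Vik): min(-20, 4, -11) = -20
C (Farouk): max(40, 17, -20) = 40
R0 (Vik): min(-15, 16, 40) = -15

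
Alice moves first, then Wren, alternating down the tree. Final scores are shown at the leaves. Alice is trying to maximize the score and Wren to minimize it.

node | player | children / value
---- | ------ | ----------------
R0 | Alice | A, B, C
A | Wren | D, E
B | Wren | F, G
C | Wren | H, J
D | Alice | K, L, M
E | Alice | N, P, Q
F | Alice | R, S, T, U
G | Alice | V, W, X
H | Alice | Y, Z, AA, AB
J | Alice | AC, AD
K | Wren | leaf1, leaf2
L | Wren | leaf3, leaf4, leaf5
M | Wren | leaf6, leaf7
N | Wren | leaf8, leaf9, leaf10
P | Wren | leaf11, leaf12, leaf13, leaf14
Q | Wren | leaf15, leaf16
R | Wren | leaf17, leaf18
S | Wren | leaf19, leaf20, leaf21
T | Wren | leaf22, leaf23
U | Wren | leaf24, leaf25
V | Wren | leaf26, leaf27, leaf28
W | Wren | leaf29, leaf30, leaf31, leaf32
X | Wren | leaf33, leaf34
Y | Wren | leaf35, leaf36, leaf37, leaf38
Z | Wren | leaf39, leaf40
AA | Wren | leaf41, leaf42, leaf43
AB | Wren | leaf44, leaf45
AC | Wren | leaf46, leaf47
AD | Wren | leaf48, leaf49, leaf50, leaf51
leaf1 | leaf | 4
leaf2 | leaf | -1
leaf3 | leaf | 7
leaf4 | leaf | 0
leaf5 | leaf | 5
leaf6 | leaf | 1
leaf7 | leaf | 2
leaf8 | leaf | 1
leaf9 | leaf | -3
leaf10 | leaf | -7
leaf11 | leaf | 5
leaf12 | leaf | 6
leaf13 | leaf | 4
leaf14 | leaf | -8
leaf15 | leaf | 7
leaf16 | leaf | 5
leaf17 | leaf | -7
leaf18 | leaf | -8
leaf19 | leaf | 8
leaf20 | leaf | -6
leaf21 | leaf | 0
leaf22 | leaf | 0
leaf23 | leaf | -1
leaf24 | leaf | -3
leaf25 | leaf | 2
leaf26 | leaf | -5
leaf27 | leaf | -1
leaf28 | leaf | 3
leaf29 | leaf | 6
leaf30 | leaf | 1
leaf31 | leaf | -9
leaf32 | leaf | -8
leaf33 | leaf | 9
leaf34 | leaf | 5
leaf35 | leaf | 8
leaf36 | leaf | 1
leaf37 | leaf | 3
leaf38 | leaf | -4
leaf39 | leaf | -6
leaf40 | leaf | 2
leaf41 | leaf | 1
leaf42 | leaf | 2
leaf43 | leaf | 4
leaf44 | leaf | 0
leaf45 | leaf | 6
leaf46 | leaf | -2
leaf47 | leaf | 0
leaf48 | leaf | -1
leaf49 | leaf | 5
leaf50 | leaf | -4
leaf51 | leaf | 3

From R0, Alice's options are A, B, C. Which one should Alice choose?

A

K (Wren): min(4, -1) = -1
L (Wren): min(7, 0, 5) = 0
M (Wren): min(1, 2) = 1
D (Alice): max(-1, 0, 1) = 1
N (Wren): min(1, -3, -7) = -7
P (Wren): min(5, 6, 4, -8) = -8
Q (Wren): min(7, 5) = 5
E (Alice): max(-7, -8, 5) = 5
A (Wren): min(1, 5) = 1
R (Wren): min(-7, -8) = -8
S (Wren): min(8, -6, 0) = -6
T (Wren): min(0, -1) = -1
U (Wren): min(-3, 2) = -3
F (Alice): max(-8, -6, -1, -3) = -1
V (Wren): min(-5, -1, 3) = -5
W (Wren): min(6, 1, -9, -8) = -9
X (Wren): min(9, 5) = 5
G (Alice): max(-5, -9, 5) = 5
B (Wren): min(-1, 5) = -1
Y (Wren): min(8, 1, 3, -4) = -4
Z (Wren): min(-6, 2) = -6
AA (Wren): min(1, 2, 4) = 1
AB (Wren): min(0, 6) = 0
H (Alice): max(-4, -6, 1, 0) = 1
AC (Wren): min(-2, 0) = -2
AD (Wren): min(-1, 5, -4, 3) = -4
J (Alice): max(-2, -4) = -2
C (Wren): min(1, -2) = -2
R0 (Alice): max(1, -1, -2) = 1
Alice at R0 wants the highest of {A=1, B=-1, C=-2}, so chooses A.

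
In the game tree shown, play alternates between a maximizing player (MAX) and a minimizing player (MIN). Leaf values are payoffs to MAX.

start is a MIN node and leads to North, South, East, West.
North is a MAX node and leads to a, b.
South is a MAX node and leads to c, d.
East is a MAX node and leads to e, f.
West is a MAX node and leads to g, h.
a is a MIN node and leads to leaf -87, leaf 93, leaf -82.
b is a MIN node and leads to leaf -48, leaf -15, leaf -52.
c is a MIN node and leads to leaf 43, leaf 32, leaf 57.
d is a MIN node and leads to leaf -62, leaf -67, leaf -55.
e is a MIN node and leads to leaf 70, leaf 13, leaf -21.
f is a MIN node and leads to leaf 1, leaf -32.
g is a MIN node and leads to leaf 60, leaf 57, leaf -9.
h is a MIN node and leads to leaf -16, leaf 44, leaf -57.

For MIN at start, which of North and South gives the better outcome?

North

a (MIN): min(-87, 93, -82) = -87
b (MIN): min(-48, -15, -52) = -52
North (MAX): max(-87, -52) = -52
c (MIN): min(43, 32, 57) = 32
d (MIN): min(-62, -67, -55) = -67
South (MAX): max(32, -67) = 32
MIN prefers the lower value; North=-52, South=32. North is better since -52 < 32.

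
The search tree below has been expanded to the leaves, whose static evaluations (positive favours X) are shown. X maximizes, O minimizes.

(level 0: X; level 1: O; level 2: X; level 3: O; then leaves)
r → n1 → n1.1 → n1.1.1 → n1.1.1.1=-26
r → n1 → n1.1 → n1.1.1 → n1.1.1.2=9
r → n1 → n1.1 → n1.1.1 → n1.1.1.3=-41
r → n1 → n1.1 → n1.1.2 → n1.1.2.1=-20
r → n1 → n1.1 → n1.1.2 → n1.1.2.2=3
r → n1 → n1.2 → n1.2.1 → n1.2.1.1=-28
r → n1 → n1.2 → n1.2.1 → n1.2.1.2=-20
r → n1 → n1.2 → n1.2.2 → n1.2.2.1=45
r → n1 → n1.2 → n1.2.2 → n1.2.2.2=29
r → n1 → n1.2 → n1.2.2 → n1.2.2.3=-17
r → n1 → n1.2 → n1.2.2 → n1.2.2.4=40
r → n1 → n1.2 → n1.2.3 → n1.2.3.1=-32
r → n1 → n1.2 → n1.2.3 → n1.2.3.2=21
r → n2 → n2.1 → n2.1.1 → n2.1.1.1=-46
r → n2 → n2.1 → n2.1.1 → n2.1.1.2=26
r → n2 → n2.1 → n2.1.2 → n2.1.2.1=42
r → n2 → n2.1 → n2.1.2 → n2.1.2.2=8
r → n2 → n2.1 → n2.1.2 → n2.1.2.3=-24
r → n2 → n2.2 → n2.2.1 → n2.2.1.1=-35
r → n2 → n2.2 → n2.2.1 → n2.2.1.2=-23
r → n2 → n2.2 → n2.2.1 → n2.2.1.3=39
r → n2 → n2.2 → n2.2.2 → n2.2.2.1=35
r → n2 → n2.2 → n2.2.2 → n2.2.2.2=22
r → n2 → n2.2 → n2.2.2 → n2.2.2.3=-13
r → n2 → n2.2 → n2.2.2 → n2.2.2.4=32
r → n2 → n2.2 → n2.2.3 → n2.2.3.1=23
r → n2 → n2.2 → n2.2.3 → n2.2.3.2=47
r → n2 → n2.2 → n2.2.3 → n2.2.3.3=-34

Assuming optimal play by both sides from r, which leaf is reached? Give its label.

n1.1.2.1

n1.1.1 (O): min(-26, 9, -41) = -41
n1.1.2 (O): min(-20, 3) = -20
n1.1 (X): max(-41, -20) = -20
n1.2.1 (O): min(-28, -20) = -28
n1.2.2 (O): min(45, 29, -17, 40) = -17
n1.2.3 (O): min(-32, 21) = -32
n1.2 (X): max(-28, -17, -32) = -17
n1 (O): min(-20, -17) = -20
n2.1.1 (O): min(-46, 26) = -46
n2.1.2 (O): min(42, 8, -24) = -24
n2.1 (X): max(-46, -24) = -24
n2.2.1 (O): min(-35, -23, 39) = -35
n2.2.2 (O): min(35, 22, -13, 32) = -13
n2.2.3 (O): min(23, 47, -34) = -34
n2.2 (X): max(-35, -13, -34) = -13
n2 (O): min(-24, -13) = -24
r (X): max(-20, -24) = -20
At r, X picks n1 (highest: -20).
At n1, O picks n1.1 (lowest: -20).
At n1.1, X picks n1.1.2 (highest: -20).
At n1.1.2, O picks n1.1.2.1 (lowest: -20).
Terminal value -20.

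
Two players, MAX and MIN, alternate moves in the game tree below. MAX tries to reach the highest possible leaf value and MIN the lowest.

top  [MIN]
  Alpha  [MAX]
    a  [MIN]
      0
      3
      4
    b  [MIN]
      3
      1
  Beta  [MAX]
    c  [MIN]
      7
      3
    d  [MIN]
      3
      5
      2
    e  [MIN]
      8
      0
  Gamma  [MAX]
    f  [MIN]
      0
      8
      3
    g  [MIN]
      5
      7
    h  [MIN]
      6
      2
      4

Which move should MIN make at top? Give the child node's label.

a (MIN): min(0, 3, 4) = 0
b (MIN): min(3, 1) = 1
Alpha (MAX): max(0, 1) = 1
c (MIN): min(7, 3) = 3
d (MIN): min(3, 5, 2) = 2
e (MIN): min(8, 0) = 0
Beta (MAX): max(3, 2, 0) = 3
f (MIN): min(0, 8, 3) = 0
g (MIN): min(5, 7) = 5
h (MIN): min(6, 2, 4) = 2
Gamma (MAX): max(0, 5, 2) = 5
top (MIN): min(1, 3, 5) = 1
MIN at top wants the lowest of {Alpha=1, Beta=3, Gamma=5}, so chooses Alpha.

Alpha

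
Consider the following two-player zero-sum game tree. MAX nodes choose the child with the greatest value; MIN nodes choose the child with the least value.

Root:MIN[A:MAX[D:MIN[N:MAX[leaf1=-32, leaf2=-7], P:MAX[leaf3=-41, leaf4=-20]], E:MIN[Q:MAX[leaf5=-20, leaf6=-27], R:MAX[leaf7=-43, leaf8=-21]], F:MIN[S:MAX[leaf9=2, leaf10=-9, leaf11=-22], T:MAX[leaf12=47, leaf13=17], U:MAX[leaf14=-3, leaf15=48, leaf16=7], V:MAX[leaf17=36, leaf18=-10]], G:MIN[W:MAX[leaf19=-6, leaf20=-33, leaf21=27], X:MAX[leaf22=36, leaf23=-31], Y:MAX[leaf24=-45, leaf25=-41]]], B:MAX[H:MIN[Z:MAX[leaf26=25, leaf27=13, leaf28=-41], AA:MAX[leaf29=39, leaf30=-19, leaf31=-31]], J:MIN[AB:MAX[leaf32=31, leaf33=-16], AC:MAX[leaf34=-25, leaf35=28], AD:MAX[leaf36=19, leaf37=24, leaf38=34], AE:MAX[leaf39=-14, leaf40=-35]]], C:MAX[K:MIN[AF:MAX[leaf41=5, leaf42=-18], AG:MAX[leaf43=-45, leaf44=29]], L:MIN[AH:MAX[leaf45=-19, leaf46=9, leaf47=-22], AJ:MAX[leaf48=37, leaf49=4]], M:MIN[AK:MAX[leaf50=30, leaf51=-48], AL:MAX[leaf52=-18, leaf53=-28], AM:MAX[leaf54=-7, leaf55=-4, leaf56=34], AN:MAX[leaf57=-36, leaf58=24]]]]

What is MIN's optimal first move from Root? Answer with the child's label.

N (MAX): max(-32, -7) = -7
P (MAX): max(-41, -20) = -20
D (MIN): min(-7, -20) = -20
Q (MAX): max(-20, -27) = -20
R (MAX): max(-43, -21) = -21
E (MIN): min(-20, -21) = -21
S (MAX): max(2, -9, -22) = 2
T (MAX): max(47, 17) = 47
U (MAX): max(-3, 48, 7) = 48
V (MAX): max(36, -10) = 36
F (MIN): min(2, 47, 48, 36) = 2
W (MAX): max(-6, -33, 27) = 27
X (MAX): max(36, -31) = 36
Y (MAX): max(-45, -41) = -41
G (MIN): min(27, 36, -41) = -41
A (MAX): max(-20, -21, 2, -41) = 2
Z (MAX): max(25, 13, -41) = 25
AA (MAX): max(39, -19, -31) = 39
H (MIN): min(25, 39) = 25
AB (MAX): max(31, -16) = 31
AC (MAX): max(-25, 28) = 28
AD (MAX): max(19, 24, 34) = 34
AE (MAX): max(-14, -35) = -14
J (MIN): min(31, 28, 34, -14) = -14
B (MAX): max(25, -14) = 25
AF (MAX): max(5, -18) = 5
AG (MAX): max(-45, 29) = 29
K (MIN): min(5, 29) = 5
AH (MAX): max(-19, 9, -22) = 9
AJ (MAX): max(37, 4) = 37
L (MIN): min(9, 37) = 9
AK (MAX): max(30, -48) = 30
AL (MAX): max(-18, -28) = -18
AM (MAX): max(-7, -4, 34) = 34
AN (MAX): max(-36, 24) = 24
M (MIN): min(30, -18, 34, 24) = -18
C (MAX): max(5, 9, -18) = 9
Root (MIN): min(2, 25, 9) = 2
MIN at Root wants the lowest of {A=2, B=25, C=9}, so chooses A.

A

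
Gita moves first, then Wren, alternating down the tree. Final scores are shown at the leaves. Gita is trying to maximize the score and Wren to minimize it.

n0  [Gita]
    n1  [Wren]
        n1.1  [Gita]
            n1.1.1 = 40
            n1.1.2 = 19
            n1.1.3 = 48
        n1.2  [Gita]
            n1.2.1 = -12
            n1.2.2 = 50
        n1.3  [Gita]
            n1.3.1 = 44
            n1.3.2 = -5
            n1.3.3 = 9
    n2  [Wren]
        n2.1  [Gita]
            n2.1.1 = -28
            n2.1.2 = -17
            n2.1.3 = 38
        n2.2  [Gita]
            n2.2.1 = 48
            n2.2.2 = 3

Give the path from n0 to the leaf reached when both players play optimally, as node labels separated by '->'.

n1.1 (Gita): max(40, 19, 48) = 48
n1.2 (Gita): max(-12, 50) = 50
n1.3 (Gita): max(44, -5, 9) = 44
n1 (Wren): min(48, 50, 44) = 44
n2.1 (Gita): max(-28, -17, 38) = 38
n2.2 (Gita): max(48, 3) = 48
n2 (Wren): min(38, 48) = 38
n0 (Gita): max(44, 38) = 44
At n0, Gita picks n1 (highest: 44).
At n1, Wren picks n1.3 (lowest: 44).
At n1.3, Gita picks n1.3.1 (highest: 44).
Terminal value 44.

n0 -> n1 -> n1.3 -> n1.3.1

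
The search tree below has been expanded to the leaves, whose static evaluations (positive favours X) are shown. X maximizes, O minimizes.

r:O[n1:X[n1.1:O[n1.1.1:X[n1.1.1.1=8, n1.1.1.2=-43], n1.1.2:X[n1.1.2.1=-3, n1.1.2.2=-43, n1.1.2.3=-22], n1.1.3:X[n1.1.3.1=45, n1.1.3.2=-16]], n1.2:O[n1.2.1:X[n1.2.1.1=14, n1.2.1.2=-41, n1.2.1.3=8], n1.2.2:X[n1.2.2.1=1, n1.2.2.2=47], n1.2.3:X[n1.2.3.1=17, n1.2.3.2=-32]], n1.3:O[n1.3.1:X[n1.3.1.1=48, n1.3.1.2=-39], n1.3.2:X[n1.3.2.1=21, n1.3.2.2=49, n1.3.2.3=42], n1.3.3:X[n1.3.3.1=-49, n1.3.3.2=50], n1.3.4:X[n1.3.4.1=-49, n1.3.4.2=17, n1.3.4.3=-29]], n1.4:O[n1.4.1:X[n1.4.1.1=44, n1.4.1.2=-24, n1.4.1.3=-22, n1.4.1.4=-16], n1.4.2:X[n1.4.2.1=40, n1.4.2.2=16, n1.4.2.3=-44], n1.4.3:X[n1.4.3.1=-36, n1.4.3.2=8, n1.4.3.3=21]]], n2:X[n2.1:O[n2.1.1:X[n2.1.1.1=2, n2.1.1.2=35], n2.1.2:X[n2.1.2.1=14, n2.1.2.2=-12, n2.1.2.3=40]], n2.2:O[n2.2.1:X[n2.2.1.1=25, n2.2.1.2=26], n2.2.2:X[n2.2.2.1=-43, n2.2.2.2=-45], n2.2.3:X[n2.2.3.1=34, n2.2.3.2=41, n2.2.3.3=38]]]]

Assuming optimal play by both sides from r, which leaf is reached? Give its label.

n1.1.1 (X): max(8, -43) = 8
n1.1.2 (X): max(-3, -43, -22) = -3
n1.1.3 (X): max(45, -16) = 45
n1.1 (O): min(8, -3, 45) = -3
n1.2.1 (X): max(14, -41, 8) = 14
n1.2.2 (X): max(1, 47) = 47
n1.2.3 (X): max(17, -32) = 17
n1.2 (O): min(14, 47, 17) = 14
n1.3.1 (X): max(48, -39) = 48
n1.3.2 (X): max(21, 49, 42) = 49
n1.3.3 (X): max(-49, 50) = 50
n1.3.4 (X): max(-49, 17, -29) = 17
n1.3 (O): min(48, 49, 50, 17) = 17
n1.4.1 (X): max(44, -24, -22, -16) = 44
n1.4.2 (X): max(40, 16, -44) = 40
n1.4.3 (X): max(-36, 8, 21) = 21
n1.4 (O): min(44, 40, 21) = 21
n1 (X): max(-3, 14, 17, 21) = 21
n2.1.1 (X): max(2, 35) = 35
n2.1.2 (X): max(14, -12, 40) = 40
n2.1 (O): min(35, 40) = 35
n2.2.1 (X): max(25, 26) = 26
n2.2.2 (X): max(-43, -45) = -43
n2.2.3 (X): max(34, 41, 38) = 41
n2.2 (O): min(26, -43, 41) = -43
n2 (X): max(35, -43) = 35
r (O): min(21, 35) = 21
At r, O picks n1 (lowest: 21).
At n1, X picks n1.4 (highest: 21).
At n1.4, O picks n1.4.3 (lowest: 21).
At n1.4.3, X picks n1.4.3.3 (highest: 21).
Terminal value 21.

n1.4.3.3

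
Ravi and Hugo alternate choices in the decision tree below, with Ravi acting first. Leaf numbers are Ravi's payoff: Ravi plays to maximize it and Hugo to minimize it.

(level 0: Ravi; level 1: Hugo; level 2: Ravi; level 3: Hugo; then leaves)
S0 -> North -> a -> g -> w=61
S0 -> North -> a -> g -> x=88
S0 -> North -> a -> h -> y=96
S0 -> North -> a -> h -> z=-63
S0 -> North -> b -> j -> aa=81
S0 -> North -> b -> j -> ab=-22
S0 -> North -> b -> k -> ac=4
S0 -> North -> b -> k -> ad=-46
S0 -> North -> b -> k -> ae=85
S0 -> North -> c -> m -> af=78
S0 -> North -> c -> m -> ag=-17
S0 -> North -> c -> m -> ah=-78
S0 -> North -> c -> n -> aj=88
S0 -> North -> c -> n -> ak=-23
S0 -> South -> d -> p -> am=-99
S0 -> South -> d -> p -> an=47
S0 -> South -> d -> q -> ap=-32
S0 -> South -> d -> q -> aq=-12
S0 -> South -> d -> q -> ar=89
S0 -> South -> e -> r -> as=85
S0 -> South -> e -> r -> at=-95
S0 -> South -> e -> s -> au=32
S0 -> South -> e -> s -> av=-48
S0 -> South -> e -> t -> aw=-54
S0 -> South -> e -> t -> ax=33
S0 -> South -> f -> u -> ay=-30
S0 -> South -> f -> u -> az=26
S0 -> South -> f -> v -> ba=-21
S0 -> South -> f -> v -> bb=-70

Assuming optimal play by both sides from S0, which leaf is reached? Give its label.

ak

g (Hugo): min(61, 88) = 61
h (Hugo): min(96, -63) = -63
a (Ravi): max(61, -63) = 61
j (Hugo): min(81, -22) = -22
k (Hugo): min(4, -46, 85) = -46
b (Ravi): max(-22, -46) = -22
m (Hugo): min(78, -17, -78) = -78
n (Hugo): min(88, -23) = -23
c (Ravi): max(-78, -23) = -23
North (Hugo): min(61, -22, -23) = -23
p (Hugo): min(-99, 47) = -99
q (Hugo): min(-32, -12, 89) = -32
d (Ravi): max(-99, -32) = -32
r (Hugo): min(85, -95) = -95
s (Hugo): min(32, -48) = -48
t (Hugo): min(-54, 33) = -54
e (Ravi): max(-95, -48, -54) = -48
u (Hugo): min(-30, 26) = -30
v (Hugo): min(-21, -70) = -70
f (Ravi): max(-30, -70) = -30
South (Hugo): min(-32, -48, -30) = -48
S0 (Ravi): max(-23, -48) = -23
At S0, Ravi picks North (highest: -23).
At North, Hugo picks c (lowest: -23).
At c, Ravi picks n (highest: -23).
At n, Hugo picks ak (lowest: -23).
Terminal value -23.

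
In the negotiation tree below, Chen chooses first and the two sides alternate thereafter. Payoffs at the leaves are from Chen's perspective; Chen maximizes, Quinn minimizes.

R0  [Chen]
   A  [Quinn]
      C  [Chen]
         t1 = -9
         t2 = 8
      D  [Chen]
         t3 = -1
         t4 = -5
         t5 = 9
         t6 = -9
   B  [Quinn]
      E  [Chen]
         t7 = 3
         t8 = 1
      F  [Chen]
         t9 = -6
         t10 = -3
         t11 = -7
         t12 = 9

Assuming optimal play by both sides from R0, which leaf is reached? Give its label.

t2

C (Chen): max(-9, 8) = 8
D (Chen): max(-1, -5, 9, -9) = 9
A (Quinn): min(8, 9) = 8
E (Chen): max(3, 1) = 3
F (Chen): max(-6, -3, -7, 9) = 9
B (Quinn): min(3, 9) = 3
R0 (Chen): max(8, 3) = 8
At R0, Chen picks A (highest: 8).
At A, Quinn picks C (lowest: 8).
At C, Chen picks t2 (highest: 8).
Terminal value 8.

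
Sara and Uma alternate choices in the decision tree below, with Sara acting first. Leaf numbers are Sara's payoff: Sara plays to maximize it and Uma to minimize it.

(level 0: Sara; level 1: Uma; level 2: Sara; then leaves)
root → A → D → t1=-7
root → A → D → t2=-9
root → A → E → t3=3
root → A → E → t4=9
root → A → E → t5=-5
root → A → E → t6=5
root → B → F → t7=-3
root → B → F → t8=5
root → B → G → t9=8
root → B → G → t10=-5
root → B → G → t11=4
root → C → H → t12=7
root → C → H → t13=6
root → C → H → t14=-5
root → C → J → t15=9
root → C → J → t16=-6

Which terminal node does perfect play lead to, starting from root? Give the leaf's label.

D (Sara): max(-7, -9) = -7
E (Sara): max(3, 9, -5, 5) = 9
A (Uma): min(-7, 9) = -7
F (Sara): max(-3, 5) = 5
G (Sara): max(8, -5, 4) = 8
B (Uma): min(5, 8) = 5
H (Sara): max(7, 6, -5) = 7
J (Sara): max(9, -6) = 9
C (Uma): min(7, 9) = 7
root (Sara): max(-7, 5, 7) = 7
At root, Sara picks C (highest: 7).
At C, Uma picks H (lowest: 7).
At H, Sara picks t12 (highest: 7).
Terminal value 7.

t12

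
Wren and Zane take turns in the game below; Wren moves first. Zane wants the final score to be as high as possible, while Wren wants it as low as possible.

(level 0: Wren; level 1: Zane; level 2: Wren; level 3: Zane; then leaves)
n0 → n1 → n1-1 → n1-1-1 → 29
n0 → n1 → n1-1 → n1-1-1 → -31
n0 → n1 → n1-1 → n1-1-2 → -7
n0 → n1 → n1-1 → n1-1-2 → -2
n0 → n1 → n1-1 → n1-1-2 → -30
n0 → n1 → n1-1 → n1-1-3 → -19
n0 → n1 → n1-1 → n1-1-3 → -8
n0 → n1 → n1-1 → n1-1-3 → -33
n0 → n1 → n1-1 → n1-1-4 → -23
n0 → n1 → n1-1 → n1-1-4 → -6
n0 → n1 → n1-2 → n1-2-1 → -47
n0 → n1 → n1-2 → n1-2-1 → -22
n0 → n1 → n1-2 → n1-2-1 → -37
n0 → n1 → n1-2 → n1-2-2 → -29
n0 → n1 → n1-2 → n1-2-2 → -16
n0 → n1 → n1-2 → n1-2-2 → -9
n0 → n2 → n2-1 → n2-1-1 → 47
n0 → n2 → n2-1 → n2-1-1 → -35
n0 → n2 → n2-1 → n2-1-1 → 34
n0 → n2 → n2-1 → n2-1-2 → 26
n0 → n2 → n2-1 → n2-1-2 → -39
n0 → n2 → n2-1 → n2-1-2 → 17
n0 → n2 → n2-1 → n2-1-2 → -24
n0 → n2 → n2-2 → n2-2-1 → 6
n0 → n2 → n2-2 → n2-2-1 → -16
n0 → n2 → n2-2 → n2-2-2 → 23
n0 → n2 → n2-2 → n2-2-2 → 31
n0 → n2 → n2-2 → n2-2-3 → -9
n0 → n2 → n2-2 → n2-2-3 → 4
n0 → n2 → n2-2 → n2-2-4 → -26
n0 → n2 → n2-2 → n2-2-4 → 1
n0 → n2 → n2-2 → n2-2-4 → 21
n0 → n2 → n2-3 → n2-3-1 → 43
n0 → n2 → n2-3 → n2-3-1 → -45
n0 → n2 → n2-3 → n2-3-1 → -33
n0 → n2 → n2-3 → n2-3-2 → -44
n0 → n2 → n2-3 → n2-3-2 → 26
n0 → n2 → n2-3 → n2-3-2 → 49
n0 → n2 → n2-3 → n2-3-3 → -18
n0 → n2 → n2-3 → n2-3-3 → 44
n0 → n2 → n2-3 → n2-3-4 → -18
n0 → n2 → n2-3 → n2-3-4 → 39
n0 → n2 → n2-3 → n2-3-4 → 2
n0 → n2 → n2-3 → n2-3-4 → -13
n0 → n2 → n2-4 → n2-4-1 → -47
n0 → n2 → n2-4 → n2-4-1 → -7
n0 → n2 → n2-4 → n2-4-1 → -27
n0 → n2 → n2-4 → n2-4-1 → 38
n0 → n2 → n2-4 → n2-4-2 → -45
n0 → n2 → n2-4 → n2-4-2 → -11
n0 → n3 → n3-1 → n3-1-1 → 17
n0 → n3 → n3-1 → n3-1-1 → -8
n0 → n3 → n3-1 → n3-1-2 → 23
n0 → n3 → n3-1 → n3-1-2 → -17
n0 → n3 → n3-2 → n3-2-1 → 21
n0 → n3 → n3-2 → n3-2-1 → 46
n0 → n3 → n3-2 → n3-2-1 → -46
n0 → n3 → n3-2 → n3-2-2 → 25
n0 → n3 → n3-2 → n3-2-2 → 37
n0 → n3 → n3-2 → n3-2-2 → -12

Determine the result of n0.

-8

n1-1-1 (Zane): max(29, -31) = 29
n1-1-2 (Zane): max(-7, -2, -30) = -2
n1-1-3 (Zane): max(-19, -8, -33) = -8
n1-1-4 (Zane): max(-23, -6) = -6
n1-1 (Wren): min(29, -2, -8, -6) = -8
n1-2-1 (Zane): max(-47, -22, -37) = -22
n1-2-2 (Zane): max(-29, -16, -9) = -9
n1-2 (Wren): min(-22, -9) = -22
n1 (Zane): max(-8, -22) = -8
n2-1-1 (Zane): max(47, -35, 34) = 47
n2-1-2 (Zane): max(26, -39, 17, -24) = 26
n2-1 (Wren): min(47, 26) = 26
n2-2-1 (Zane): max(6, -16) = 6
n2-2-2 (Zane): max(23, 31) = 31
n2-2-3 (Zane): max(-9, 4) = 4
n2-2-4 (Zane): max(-26, 1, 21) = 21
n2-2 (Wren): min(6, 31, 4, 21) = 4
n2-3-1 (Zane): max(43, -45, -33) = 43
n2-3-2 (Zane): max(-44, 26, 49) = 49
n2-3-3 (Zane): max(-18, 44) = 44
n2-3-4 (Zane): max(-18, 39, 2, -13) = 39
n2-3 (Wren): min(43, 49, 44, 39) = 39
n2-4-1 (Zane): max(-47, -7, -27, 38) = 38
n2-4-2 (Zane): max(-45, -11) = -11
n2-4 (Wren): min(38, -11) = -11
n2 (Zane): max(26, 4, 39, -11) = 39
n3-1-1 (Zane): max(17, -8) = 17
n3-1-2 (Zane): max(23, -17) = 23
n3-1 (Wren): min(17, 23) = 17
n3-2-1 (Zane): max(21, 46, -46) = 46
n3-2-2 (Zane): max(25, 37, -12) = 37
n3-2 (Wren): min(46, 37) = 37
n3 (Zane): max(17, 37) = 37
n0 (Wren): min(-8, 39, 37) = -8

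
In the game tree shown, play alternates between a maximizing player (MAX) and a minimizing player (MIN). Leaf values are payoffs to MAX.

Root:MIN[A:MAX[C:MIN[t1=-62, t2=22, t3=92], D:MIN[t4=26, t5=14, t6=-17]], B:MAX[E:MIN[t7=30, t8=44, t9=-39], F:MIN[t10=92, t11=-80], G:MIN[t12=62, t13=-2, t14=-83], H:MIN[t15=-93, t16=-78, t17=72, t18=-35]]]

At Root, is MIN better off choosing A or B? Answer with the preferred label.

C (MIN): min(-62, 22, 92) = -62
D (MIN): min(26, 14, -17) = -17
A (MAX): max(-62, -17) = -17
E (MIN): min(30, 44, -39) = -39
F (MIN): min(92, -80) = -80
G (MIN): min(62, -2, -83) = -83
H (MIN): min(-93, -78, 72, -35) = -93
B (MAX): max(-39, -80, -83, -93) = -39
MIN prefers the lower value; A=-17, B=-39. B is better since -39 < -17.

B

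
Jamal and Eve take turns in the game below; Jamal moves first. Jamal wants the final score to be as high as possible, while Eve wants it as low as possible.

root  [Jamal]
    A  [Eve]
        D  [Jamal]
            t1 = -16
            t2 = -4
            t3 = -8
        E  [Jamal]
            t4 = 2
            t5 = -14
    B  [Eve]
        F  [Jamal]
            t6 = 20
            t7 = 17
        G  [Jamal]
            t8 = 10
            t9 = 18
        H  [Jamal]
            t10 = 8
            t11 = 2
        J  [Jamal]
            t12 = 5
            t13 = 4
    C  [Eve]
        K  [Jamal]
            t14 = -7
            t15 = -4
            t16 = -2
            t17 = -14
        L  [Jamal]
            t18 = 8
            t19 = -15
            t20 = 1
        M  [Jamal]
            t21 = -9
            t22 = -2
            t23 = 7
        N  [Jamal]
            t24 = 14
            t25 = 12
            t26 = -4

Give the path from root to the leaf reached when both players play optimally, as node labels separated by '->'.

root -> B -> J -> t12

D (Jamal): max(-16, -4, -8) = -4
E (Jamal): max(2, -14) = 2
A (Eve): min(-4, 2) = -4
F (Jamal): max(20, 17) = 20
G (Jamal): max(10, 18) = 18
H (Jamal): max(8, 2) = 8
J (Jamal): max(5, 4) = 5
B (Eve): min(20, 18, 8, 5) = 5
K (Jamal): max(-7, -4, -2, -14) = -2
L (Jamal): max(8, -15, 1) = 8
M (Jamal): max(-9, -2, 7) = 7
N (Jamal): max(14, 12, -4) = 14
C (Eve): min(-2, 8, 7, 14) = -2
root (Jamal): max(-4, 5, -2) = 5
At root, Jamal picks B (highest: 5).
At B, Eve picks J (lowest: 5).
At J, Jamal picks t12 (highest: 5).
Terminal value 5.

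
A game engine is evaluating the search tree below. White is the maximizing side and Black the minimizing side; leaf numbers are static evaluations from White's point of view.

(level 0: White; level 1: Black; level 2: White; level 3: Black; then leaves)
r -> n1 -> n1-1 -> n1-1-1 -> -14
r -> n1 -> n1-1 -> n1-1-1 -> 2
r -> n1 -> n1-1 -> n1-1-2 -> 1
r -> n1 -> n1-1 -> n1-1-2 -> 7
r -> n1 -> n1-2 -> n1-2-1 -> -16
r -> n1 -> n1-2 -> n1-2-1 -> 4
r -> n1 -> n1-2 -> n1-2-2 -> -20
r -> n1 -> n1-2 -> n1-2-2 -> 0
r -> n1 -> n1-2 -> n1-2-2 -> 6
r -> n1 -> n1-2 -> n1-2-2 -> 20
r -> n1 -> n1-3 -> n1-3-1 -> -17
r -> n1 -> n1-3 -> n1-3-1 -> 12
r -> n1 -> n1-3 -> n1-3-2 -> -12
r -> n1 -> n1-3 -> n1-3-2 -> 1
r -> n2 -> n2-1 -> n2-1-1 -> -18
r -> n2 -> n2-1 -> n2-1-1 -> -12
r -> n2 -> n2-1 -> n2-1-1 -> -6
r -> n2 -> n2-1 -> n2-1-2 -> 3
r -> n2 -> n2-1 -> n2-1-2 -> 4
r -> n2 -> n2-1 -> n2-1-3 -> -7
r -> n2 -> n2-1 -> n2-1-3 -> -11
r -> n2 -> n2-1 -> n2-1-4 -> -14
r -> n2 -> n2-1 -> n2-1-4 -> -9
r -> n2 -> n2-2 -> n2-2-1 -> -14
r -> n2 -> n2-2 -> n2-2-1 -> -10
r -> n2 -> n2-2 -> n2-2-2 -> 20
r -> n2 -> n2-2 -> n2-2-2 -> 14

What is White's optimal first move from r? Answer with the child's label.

n1-1-1 (Black): min(-14, 2) = -14
n1-1-2 (Black): min(1, 7) = 1
n1-1 (White): max(-14, 1) = 1
n1-2-1 (Black): min(-16, 4) = -16
n1-2-2 (Black): min(-20, 0, 6, 20) = -20
n1-2 (White): max(-16, -20) = -16
n1-3-1 (Black): min(-17, 12) = -17
n1-3-2 (Black): min(-12, 1) = -12
n1-3 (White): max(-17, -12) = -12
n1 (Black): min(1, -16, -12) = -16
n2-1-1 (Black): min(-18, -12, -6) = -18
n2-1-2 (Black): min(3, 4) = 3
n2-1-3 (Black): min(-7, -11) = -11
n2-1-4 (Black): min(-14, -9) = -14
n2-1 (White): max(-18, 3, -11, -14) = 3
n2-2-1 (Black): min(-14, -10) = -14
n2-2-2 (Black): min(20, 14) = 14
n2-2 (White): max(-14, 14) = 14
n2 (Black): min(3, 14) = 3
r (White): max(-16, 3) = 3
White at r wants the highest of {n1=-16, n2=3}, so chooses n2.

n2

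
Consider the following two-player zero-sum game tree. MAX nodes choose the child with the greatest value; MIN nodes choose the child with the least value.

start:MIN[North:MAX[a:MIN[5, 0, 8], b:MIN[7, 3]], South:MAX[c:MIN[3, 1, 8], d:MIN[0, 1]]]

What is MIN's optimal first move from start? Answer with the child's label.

a (MIN): min(5, 0, 8) = 0
b (MIN): min(7, 3) = 3
North (MAX): max(0, 3) = 3
c (MIN): min(3, 1, 8) = 1
d (MIN): min(0, 1) = 0
South (MAX): max(1, 0) = 1
start (MIN): min(3, 1) = 1
MIN at start wants the lowest of {North=3, South=1}, so chooses South.

South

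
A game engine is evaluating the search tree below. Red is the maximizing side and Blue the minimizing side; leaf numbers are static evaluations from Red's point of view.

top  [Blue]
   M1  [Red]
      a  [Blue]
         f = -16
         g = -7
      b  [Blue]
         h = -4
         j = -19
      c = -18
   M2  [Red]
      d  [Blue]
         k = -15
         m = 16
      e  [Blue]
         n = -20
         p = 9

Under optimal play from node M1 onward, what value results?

a (Blue): min(-16, -7) = -16
b (Blue): min(-4, -19) = -19
M1 (Red): max(-16, -19, -18) = -16

-16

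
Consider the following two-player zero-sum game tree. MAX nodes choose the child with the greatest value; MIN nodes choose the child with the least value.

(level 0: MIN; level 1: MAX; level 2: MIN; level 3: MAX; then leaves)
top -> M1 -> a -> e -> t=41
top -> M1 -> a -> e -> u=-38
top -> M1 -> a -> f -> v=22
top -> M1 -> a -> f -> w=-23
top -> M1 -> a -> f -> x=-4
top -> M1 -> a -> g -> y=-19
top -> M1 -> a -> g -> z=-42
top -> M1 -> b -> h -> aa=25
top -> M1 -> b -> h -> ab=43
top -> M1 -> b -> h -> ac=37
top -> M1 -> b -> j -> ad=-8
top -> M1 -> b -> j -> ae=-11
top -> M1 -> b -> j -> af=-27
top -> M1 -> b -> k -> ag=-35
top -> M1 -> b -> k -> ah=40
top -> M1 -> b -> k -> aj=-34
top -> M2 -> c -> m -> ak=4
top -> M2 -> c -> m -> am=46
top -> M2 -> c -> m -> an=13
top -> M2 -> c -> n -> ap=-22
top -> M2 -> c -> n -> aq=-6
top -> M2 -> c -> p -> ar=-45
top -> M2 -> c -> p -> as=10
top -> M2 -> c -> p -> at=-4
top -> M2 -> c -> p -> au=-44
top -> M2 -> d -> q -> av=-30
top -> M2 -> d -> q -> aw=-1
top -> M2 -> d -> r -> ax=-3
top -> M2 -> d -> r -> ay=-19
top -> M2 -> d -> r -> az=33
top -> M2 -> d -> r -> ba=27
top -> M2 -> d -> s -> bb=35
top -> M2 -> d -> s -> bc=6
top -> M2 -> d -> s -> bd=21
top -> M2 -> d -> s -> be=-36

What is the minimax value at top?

-8

e (MAX): max(41, -38) = 41
f (MAX): max(22, -23, -4) = 22
g (MAX): max(-19, -42) = -19
a (MIN): min(41, 22, -19) = -19
h (MAX): max(25, 43, 37) = 43
j (MAX): max(-8, -11, -27) = -8
k (MAX): max(-35, 40, -34) = 40
b (MIN): min(43, -8, 40) = -8
M1 (MAX): max(-19, -8) = -8
m (MAX): max(4, 46, 13) = 46
n (MAX): max(-22, -6) = -6
p (MAX): max(-45, 10, -4, -44) = 10
c (MIN): min(46, -6, 10) = -6
q (MAX): max(-30, -1) = -1
r (MAX): max(-3, -19, 33, 27) = 33
s (MAX): max(35, 6, 21, -36) = 35
d (MIN): min(-1, 33, 35) = -1
M2 (MAX): max(-6, -1) = -1
top (MIN): min(-8, -1) = -8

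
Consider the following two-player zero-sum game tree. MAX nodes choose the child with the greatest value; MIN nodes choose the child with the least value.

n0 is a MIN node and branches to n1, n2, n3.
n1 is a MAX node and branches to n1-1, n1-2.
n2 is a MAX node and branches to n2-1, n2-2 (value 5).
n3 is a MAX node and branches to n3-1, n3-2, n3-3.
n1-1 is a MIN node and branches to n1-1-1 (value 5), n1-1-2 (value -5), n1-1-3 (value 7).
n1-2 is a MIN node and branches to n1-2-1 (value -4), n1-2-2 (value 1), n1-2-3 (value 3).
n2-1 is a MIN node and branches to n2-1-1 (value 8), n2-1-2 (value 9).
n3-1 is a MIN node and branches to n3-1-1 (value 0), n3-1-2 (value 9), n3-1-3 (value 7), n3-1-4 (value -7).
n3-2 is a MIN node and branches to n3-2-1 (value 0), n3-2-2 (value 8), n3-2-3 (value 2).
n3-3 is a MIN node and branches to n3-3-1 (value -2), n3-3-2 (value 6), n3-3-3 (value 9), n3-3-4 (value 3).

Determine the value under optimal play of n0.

-4

n1-1 (MIN): min(5, -5, 7) = -5
n1-2 (MIN): min(-4, 1, 3) = -4
n1 (MAX): max(-5, -4) = -4
n2-1 (MIN): min(8, 9) = 8
n2 (MAX): max(8, 5) = 8
n3-1 (MIN): min(0, 9, 7, -7) = -7
n3-2 (MIN): min(0, 8, 2) = 0
n3-3 (MIN): min(-2, 6, 9, 3) = -2
n3 (MAX): max(-7, 0, -2) = 0
n0 (MIN): min(-4, 8, 0) = -4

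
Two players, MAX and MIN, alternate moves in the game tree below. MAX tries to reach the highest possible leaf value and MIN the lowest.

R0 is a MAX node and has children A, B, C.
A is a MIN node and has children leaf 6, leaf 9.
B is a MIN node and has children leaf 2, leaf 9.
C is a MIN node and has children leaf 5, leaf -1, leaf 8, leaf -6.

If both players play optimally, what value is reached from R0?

6

A (MIN): min(6, 9) = 6
B (MIN): min(2, 9) = 2
C (MIN): min(5, -1, 8, -6) = -6
R0 (MAX): max(6, 2, -6) = 6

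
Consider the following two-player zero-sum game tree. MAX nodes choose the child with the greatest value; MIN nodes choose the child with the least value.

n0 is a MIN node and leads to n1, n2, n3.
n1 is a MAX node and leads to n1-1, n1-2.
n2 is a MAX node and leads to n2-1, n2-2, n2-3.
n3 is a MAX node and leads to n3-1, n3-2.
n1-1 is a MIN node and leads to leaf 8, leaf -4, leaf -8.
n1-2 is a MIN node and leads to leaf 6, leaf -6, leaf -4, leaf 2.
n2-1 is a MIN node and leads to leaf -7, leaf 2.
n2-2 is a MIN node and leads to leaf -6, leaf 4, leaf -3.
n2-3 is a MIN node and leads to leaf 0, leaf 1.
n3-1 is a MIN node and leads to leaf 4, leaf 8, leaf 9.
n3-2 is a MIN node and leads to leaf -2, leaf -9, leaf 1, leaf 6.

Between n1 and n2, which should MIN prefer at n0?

n1

n1-1 (MIN): min(8, -4, -8) = -8
n1-2 (MIN): min(6, -6, -4, 2) = -6
n1 (MAX): max(-8, -6) = -6
n2-1 (MIN): min(-7, 2) = -7
n2-2 (MIN): min(-6, 4, -3) = -6
n2-3 (MIN): min(0, 1) = 0
n2 (MAX): max(-7, -6, 0) = 0
MIN prefers the lower value; n1=-6, n2=0. n1 is better since -6 < 0.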